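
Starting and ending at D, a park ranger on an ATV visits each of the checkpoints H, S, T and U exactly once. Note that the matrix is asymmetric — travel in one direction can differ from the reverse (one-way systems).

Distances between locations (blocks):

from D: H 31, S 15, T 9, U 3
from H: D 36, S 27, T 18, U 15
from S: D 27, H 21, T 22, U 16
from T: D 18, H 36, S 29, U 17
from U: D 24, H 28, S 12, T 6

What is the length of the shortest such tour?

Shortest round trip = 72 blocks.

D→H→S→T→U→D: 31+27+22+17+24 = 121
D→H→S→U→T→D: 31+27+16+6+18 = 98
D→H→T→S→U→D: 31+18+29+16+24 = 118
D→H→T→U→S→D: 31+18+17+12+27 = 105
D→H→U→S→T→D: 31+15+12+22+18 = 98
D→H→U→T→S→D: 31+15+6+29+27 = 108
D→S→H→T→U→D: 15+21+18+17+24 = 95
D→S→H→U→T→D: 15+21+15+6+18 = 75
D→S→T→H→U→D: 15+22+36+15+24 = 112
D→S→T→U→H→D: 15+22+17+28+36 = 118
D→S→U→H→T→D: 15+16+28+18+18 = 95
D→S→U→T→H→D: 15+16+6+36+36 = 109
D→T→H→S→U→D: 9+36+27+16+24 = 112
D→T→H→U→S→D: 9+36+15+12+27 = 99
… (10 more)
D→U→S→H→T→D: 3+12+21+18+18 = 72  ← best
The minimum is 72.
One optimal route: D → U → S → H → T → D.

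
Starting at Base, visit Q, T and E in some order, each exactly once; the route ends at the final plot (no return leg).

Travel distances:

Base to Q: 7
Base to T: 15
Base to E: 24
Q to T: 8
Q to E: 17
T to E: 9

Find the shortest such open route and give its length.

There are 3! = 6 possible orderings.
Base - Q - T - E: 7+8+9 = 24
Base - Q - E - T: 7+17+9 = 33
Base - T - Q - E: 15+8+17 = 40
Base - T - E - Q: 15+9+17 = 41
Base - E - Q - T: 24+17+8 = 49
Base - E - T - Q: 24+9+8 = 41
The minimum is 24.
One shortest path: Base → Q → T → E.

Shortest open route: 24.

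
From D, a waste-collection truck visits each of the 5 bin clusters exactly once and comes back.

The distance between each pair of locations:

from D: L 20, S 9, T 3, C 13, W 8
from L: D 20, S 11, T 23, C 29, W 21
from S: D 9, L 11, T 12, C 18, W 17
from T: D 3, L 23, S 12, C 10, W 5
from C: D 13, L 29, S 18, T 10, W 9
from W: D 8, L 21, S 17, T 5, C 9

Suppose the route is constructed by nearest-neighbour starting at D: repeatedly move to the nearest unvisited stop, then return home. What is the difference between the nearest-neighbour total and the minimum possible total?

3 longer than the optimal tour.

D: T=3, W=8, S=9, C=13, L=20 ⇒ T
T: W=5, C=10, S=12, L=23 ⇒ W
W: C=9, S=17, L=21 ⇒ C
C: S=18, L=29 ⇒ S
S: L=11 ⇒ L
NN route D → T → W → C → S → L → D costs 66.
Optimal: D → S → L → W → C → T → D costs 63 (by enumerating all 60 distinct tours).
Excess = 66 − 63 = 3.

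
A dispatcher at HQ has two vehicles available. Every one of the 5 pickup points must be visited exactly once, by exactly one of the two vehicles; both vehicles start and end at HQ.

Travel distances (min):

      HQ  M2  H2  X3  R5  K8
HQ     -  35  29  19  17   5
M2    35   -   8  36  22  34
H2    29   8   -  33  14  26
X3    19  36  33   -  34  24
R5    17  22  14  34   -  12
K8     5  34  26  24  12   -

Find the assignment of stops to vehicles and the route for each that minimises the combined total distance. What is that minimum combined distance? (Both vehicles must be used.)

Check every non-empty split of the stops between the two vehicles; for each half take its own optimal tour:
  {M2} + {H2, X3, R5, K8}: 70 + 83 = 153
  {H2} + {M2, X3, R5, K8}: 58 + 94 = 152
  {M2, H2} + {X3, R5, K8}: 72 + 70 = 142
  {X3} + {M2, H2, R5, K8}: 38 + 74 = 112
  {M2, X3} + {H2, R5, K8}: 90 + 60 = 150
  {H2, X3} + {M2, R5, K8}: 81 + 74 = 155
  … (15 splits in total)
  {M2, H2, X3, R5} + {K8}: 94 + 10 = 104  ← best
Best: vehicle 1 HQ → X3 → M2 → H2 → R5 → HQ = 94; vehicle 2 HQ → K8 → HQ = 10; combined 104.

104 min — the smallest possible combined total.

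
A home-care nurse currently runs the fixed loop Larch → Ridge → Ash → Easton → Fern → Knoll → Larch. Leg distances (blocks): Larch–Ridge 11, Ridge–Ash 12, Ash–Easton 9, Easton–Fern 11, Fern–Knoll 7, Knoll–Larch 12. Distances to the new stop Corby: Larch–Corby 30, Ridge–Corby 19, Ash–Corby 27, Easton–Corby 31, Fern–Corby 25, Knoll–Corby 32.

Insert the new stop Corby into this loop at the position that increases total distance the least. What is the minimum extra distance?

Adding 34 blocks by placing Corby on the Ridge–Ash leg.

Insertion cost between consecutive stops i–j is d(i,Corby) + d(Corby,j) − d(i,j):
  between Larch and Ridge: 30 + 19 − 11 = 38
  between Ridge and Ash: 19 + 27 − 12 = 34
  between Ash and Easton: 27 + 31 − 9 = 49
  between Easton and Fern: 31 + 25 − 11 = 45
  between Fern and Knoll: 25 + 32 − 7 = 50
  between Knoll and Larch: 32 + 30 − 12 = 50
Cheapest insertion is between Ridge and Ash, adding 34.
New total = 62 + 34 = 96.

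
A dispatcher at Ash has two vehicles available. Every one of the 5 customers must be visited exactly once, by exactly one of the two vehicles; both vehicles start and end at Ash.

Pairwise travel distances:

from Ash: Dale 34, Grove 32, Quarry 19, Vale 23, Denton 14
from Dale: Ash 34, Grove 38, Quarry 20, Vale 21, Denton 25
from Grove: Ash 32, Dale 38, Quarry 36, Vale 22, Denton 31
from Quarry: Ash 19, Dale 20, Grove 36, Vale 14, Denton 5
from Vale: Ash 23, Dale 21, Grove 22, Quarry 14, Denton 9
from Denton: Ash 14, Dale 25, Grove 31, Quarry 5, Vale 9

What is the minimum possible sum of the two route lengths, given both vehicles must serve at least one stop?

Check every non-empty split of the stops between the two vehicles; for each half take its own optimal tour:
  {Dale} + {Grove, Quarry, Vale, Denton}: 68 + 87 = 155
  {Grove} + {Dale, Quarry, Vale, Denton}: 64 + 83 = 147
  {Dale, Grove} + {Quarry, Vale, Denton}: 104 + 56 = 160
  {Quarry} + {Dale, Grove, Vale, Denton}: 38 + 114 = 152
  {Dale, Quarry} + {Grove, Vale, Denton}: 73 + 77 = 150
  {Grove, Quarry} + {Dale, Vale, Denton}: 87 + 78 = 165
  … (15 splits in total)
  {Dale, Grove, Quarry, Vale} + {Denton}: 114 + 28 = 142  ← best
Best: vehicle 1 Ash → Grove → Vale → Dale → Quarry → Ash = 114; vehicle 2 Ash → Denton → Ash = 28; combined 142.

142 — the smallest possible combined total.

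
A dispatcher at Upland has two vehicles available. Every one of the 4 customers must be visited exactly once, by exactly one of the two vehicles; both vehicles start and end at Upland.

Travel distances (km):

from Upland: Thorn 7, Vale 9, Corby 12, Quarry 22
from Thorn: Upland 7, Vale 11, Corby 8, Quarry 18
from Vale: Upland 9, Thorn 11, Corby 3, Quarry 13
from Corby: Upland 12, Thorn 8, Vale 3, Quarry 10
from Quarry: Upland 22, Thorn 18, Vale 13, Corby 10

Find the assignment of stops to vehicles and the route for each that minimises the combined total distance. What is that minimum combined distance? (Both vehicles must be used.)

58 km — the smallest possible combined total.

There are 2^3 − 1 = 7 ways to divide the 4 stops into two non-empty groups. For each, the best each vehicle can do is its own shortest tour through its group:
  {Thorn} + {Vale, Corby, Quarry}: 14 + 44 = 58
  {Vale} + {Thorn, Corby, Quarry}: 18 + 47 = 65
  {Thorn, Vale} + {Corby, Quarry}: 27 + 44 = 71
  {Corby} + {Thorn, Vale, Quarry}: 24 + 47 = 71
  {Thorn, Corby} + {Vale, Quarry}: 27 + 44 = 71
  {Vale, Corby} + {Thorn, Quarry}: 24 + 47 = 71
  … (7 splits in total)
Best: vehicle 1 Upland → Thorn → Upland = 14; vehicle 2 Upland → Vale → Corby → Quarry → Upland = 44; combined 58.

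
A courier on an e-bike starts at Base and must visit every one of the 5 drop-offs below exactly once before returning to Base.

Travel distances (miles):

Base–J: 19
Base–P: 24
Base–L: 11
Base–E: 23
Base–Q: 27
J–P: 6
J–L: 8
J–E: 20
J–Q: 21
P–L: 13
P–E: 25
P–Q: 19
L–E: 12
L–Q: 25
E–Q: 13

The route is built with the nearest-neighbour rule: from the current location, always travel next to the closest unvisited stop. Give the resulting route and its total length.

Nearest-neighbour total = 80 miles; route Base → L → J → P → Q → E → Base.

Base → [L:11 / J:19 / E:23 / P:24 / Q:27] → L (11)
L → [J:8 / E:12 / P:13 / Q:25] → J (8)
J → [P:6 / E:20 / Q:21] → P (6)
P → [Q:19 / E:25] → Q (19)
Q → [E:13] → E (13)
Return E→Base: 23.
Total = 11 + 8 + 6 + 19 + 13 + 23 = 80.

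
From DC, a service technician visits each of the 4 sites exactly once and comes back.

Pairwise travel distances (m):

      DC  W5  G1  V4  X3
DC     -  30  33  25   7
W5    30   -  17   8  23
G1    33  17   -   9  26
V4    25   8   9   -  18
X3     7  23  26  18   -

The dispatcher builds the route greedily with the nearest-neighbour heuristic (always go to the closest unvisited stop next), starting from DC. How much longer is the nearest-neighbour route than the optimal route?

DC: X3=7, V4=25, W5=30, G1=33 ⇒ X3
X3: V4=18, W5=23, G1=26 ⇒ V4
V4: W5=8, G1=9 ⇒ W5
W5: G1=17 ⇒ G1
NN route DC → X3 → V4 → W5 → G1 → DC costs 83.
Optimal: DC → W5 → V4 → G1 → X3 → DC costs 80 (by enumerating all 12 distinct tours).
Excess = 83 − 80 = 3.

3 m longer than the optimal tour.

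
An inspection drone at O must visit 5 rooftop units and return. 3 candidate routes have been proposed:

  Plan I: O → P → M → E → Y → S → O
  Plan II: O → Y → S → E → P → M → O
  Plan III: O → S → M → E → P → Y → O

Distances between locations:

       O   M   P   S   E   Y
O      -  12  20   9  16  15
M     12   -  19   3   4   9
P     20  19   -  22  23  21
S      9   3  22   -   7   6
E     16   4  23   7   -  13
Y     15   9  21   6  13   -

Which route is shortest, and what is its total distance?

Plan I: 20 + 19 + 4 + 13 + 6 + 9 = 71
Plan II: 15 + 6 + 7 + 23 + 19 + 12 = 82
Plan III: 9 + 3 + 4 + 23 + 21 + 15 = 75

71 — Plan I is the shortest.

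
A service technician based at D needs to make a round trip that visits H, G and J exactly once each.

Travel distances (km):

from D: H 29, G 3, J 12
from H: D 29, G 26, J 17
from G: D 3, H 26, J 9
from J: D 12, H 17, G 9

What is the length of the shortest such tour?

With 3 stops there are 3!/2 = 3 distinct round trips (a route and its reverse cost the same).
D → H → G → J → D: 29+26+9+12 = 76
D → H → J → G → D: 29+17+9+3 = 58
D → G → H → J → D: 3+26+17+12 = 58
The minimum is 58.
One optimal route: D → H → J → G → D (or its reverse).

Minimum total distance: 58 km.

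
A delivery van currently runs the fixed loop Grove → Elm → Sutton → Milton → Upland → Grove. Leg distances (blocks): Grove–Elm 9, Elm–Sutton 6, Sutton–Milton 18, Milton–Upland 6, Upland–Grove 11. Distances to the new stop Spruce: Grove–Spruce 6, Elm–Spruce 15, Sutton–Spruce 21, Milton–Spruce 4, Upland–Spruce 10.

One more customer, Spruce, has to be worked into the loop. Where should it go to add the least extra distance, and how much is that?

+5 blocks — insert Spruce between Upland and Grove.

Insertion cost between consecutive stops i–j is d(i,Spruce) + d(Spruce,j) − d(i,j):
  between Grove and Elm: 6 + 15 − 9 = 12
  between Elm and Sutton: 15 + 21 − 6 = 30
  between Sutton and Milton: 21 + 4 − 18 = 7
  between Milton and Upland: 4 + 10 − 6 = 8
  between Upland and Grove: 10 + 6 − 11 = 5
Cheapest insertion is between Upland and Grove, adding 5.
New total = 50 + 5 = 55.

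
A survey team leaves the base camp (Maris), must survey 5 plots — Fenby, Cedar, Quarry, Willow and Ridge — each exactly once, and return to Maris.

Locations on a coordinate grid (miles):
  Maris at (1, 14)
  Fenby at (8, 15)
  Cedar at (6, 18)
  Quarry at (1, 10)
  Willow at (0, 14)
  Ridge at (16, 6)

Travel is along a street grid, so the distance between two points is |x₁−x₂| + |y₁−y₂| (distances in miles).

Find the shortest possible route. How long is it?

Maris-Fenby-Cedar-Quarry-Willow-Ridge-Maris: 8+5+13+5+24+23 = 78
Maris-Fenby-Cedar-Quarry-Ridge-Willow-Maris: 8+5+13+19+24+1 = 70
Maris-Fenby-Cedar-Willow-Quarry-Ridge-Maris: 8+5+10+5+19+23 = 70
Maris-Fenby-Cedar-Willow-Ridge-Quarry-Maris: 8+5+10+24+19+4 = 70
Maris-Fenby-Cedar-Ridge-Quarry-Willow-Maris: 8+5+22+19+5+1 = 60
Maris-Fenby-Cedar-Ridge-Willow-Quarry-Maris: 8+5+22+24+5+4 = 68
Maris-Fenby-Quarry-Cedar-Willow-Ridge-Maris: 8+12+13+10+24+23 = 90
Maris-Fenby-Quarry-Cedar-Ridge-Willow-Maris: 8+12+13+22+24+1 = 80
Maris-Fenby-Quarry-Willow-Cedar-Ridge-Maris: 8+12+5+10+22+23 = 80
Maris-Fenby-Quarry-Willow-Ridge-Cedar-Maris: 8+12+5+24+22+9 = 80
Maris-Fenby-Quarry-Ridge-Cedar-Willow-Maris: 8+12+19+22+10+1 = 72
Maris-Fenby-Quarry-Ridge-Willow-Cedar-Maris: 8+12+19+24+10+9 = 82
Maris-Fenby-Willow-Cedar-Quarry-Ridge-Maris: 8+9+10+13+19+23 = 82
Maris-Fenby-Willow-Cedar-Ridge-Quarry-Maris: 8+9+10+22+19+4 = 72
… (46 more)
Maris-Cedar-Fenby-Ridge-Quarry-Willow-Maris: 9+5+17+19+5+1 = 56  ← best
The minimum is 56.
One optimal route: Maris → Cedar → Fenby → Ridge → Quarry → Willow → Maris (or its reverse).

Shortest round trip = 56 miles.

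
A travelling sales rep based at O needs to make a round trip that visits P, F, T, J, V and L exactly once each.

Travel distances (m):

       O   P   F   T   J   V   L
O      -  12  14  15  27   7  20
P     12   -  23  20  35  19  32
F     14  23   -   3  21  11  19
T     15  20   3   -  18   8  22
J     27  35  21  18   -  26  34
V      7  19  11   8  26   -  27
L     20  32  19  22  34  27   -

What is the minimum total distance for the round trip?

Minimum total distance: 117 m.

O-P-F-T-J-V-L-O: 12+23+3+18+26+27+20 = 129
O-P-F-T-J-L-V-O: 12+23+3+18+34+27+7 = 124
O-P-F-T-V-J-L-O: 12+23+3+8+26+34+20 = 126
O-P-F-T-V-L-J-O: 12+23+3+8+27+34+27 = 134
O-P-F-T-L-J-V-O: 12+23+3+22+34+26+7 = 127
O-P-F-T-L-V-J-O: 12+23+3+22+27+26+27 = 140
O-P-F-J-T-V-L-O: 12+23+21+18+8+27+20 = 129
O-P-F-J-T-L-V-O: 12+23+21+18+22+27+7 = 130
… (352 more)
O-P-V-F-T-J-L-O: 12+19+11+3+18+34+20 = 117  ← best
The minimum is 117.
One optimal route: O → P → V → F → T → J → L → O (or its reverse).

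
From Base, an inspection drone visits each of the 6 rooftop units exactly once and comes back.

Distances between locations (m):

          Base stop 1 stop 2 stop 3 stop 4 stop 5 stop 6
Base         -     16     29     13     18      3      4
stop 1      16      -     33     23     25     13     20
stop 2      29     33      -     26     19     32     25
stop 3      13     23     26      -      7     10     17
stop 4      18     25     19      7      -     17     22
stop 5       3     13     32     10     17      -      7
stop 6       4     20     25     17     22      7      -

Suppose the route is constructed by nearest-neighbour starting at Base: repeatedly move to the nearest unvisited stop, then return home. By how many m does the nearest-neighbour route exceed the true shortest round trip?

Base: stop 5=3, stop 6=4, stop 3=13, stop 1=16, stop 4=18, stop 2=29 ⇒ stop 5
stop 5: stop 6=7, stop 3=10, stop 1=13, stop 4=17, stop 2=32 ⇒ stop 6
stop 6: stop 3=17, stop 1=20, stop 4=22, stop 2=25 ⇒ stop 3
stop 3: stop 4=7, stop 1=23, stop 2=26 ⇒ stop 4
stop 4: stop 2=19, stop 1=25 ⇒ stop 2
stop 2: stop 1=33 ⇒ stop 1
NN route Base → stop 5 → stop 6 → stop 3 → stop 4 → stop 2 → stop 1 → Base costs 102.
Optimal: Base → stop 1 → stop 5 → stop 3 → stop 4 → stop 2 → stop 6 → Base costs 94 (by enumerating all 360 distinct tours).
Excess = 102 − 94 = 8.

8 m longer than the optimal tour.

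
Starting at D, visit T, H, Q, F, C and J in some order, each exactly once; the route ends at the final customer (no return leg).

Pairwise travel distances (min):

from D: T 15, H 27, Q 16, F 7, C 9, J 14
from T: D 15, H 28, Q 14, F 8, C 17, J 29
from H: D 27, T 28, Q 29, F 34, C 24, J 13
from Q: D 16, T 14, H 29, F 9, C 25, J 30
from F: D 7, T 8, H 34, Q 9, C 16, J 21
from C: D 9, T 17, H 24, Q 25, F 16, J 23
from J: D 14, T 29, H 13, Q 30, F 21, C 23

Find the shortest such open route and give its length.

Shortest open route: 83 min.

There are 6! = 720 possible orderings.
D→T→H→Q→F→C→J: 15+28+29+9+16+23 = 120
D→T→H→Q→F→J→C: 15+28+29+9+21+23 = 125
D→T→H→Q→C→F→J: 15+28+29+25+16+21 = 134
D→T→H→Q→C→J→F: 15+28+29+25+23+21 = 141
D→T→H→Q→J→F→C: 15+28+29+30+21+16 = 139
D→T→H→Q→J→C→F: 15+28+29+30+23+16 = 141
D→T→H→F→Q→C→J: 15+28+34+9+25+23 = 134
D→T→H→F→Q→J→C: 15+28+34+9+30+23 = 139
… (712 more)
D→F→Q→T→C→J→H: 7+9+14+17+23+13 = 83  ← best
The minimum is 83.
One shortest path: D → F → Q → T → C → J → H.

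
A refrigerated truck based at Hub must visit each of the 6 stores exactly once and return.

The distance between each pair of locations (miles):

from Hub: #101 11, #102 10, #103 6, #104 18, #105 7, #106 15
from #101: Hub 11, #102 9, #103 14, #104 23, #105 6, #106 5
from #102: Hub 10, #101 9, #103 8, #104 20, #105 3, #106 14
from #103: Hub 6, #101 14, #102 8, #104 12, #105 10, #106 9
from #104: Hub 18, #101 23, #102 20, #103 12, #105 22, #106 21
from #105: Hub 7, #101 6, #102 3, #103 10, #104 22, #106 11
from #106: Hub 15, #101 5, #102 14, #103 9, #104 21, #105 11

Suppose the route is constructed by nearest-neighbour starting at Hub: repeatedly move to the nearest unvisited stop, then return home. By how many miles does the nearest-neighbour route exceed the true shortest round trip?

Hub: #103=6, #105=7, #102=10, #101=11, #106=15, #104=18 ⇒ #103
#103: #102=8, #106=9, #105=10, #104=12, #101=14 ⇒ #102
#102: #105=3, #101=9, #106=14, #104=20 ⇒ #105
#105: #101=6, #106=11, #104=22 ⇒ #101
#101: #106=5, #104=23 ⇒ #106
#106: #104=21 ⇒ #104
NN route Hub → #103 → #102 → #105 → #101 → #106 → #104 → Hub costs 67.
Optimal: Hub → #102 → #105 → #101 → #106 → #103 → #104 → Hub costs 63 (by enumerating all 360 distinct tours).
Excess = 67 − 63 = 4.

Excess over optimum: 4 miles.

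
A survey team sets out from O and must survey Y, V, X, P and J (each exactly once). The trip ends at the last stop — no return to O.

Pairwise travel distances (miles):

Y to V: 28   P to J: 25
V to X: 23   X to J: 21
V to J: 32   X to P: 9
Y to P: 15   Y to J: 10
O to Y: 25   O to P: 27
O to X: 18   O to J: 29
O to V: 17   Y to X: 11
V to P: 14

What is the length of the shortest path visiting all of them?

Shortest open route: 61 miles.

There are 5! = 120 possible orderings.
O→Y→V→X→P→J: 25+28+23+9+25 = 110
O→Y→V→X→J→P: 25+28+23+21+25 = 122
O→Y→V→P→X→J: 25+28+14+9+21 = 97
O→Y→V→P→J→X: 25+28+14+25+21 = 113
O→Y→V→J→X→P: 25+28+32+21+9 = 115
O→Y→V→J→P→X: 25+28+32+25+9 = 119
O→Y→X→V→P→J: 25+11+23+14+25 = 98
O→Y→X→V→J→P: 25+11+23+32+25 = 116
O→Y→X→P→V→J: 25+11+9+14+32 = 91
O→Y→X→P→J→V: 25+11+9+25+32 = 102
O→Y→X→J→V→P: 25+11+21+32+14 = 103
O→Y→X→J→P→V: 25+11+21+25+14 = 96
O→Y→P→V→X→J: 25+15+14+23+21 = 98
O→Y→P→V→J→X: 25+15+14+32+21 = 107
… (106 more)
O→V→P→X→Y→J: 17+14+9+11+10 = 61  ← best
The minimum is 61.
One shortest path: O → V → P → X → Y → J.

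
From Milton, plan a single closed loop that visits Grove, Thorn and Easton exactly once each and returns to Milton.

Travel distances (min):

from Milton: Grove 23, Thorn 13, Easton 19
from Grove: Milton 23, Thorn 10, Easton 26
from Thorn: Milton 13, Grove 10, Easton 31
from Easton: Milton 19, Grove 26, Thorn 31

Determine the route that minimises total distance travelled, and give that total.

Milton-Grove-Thorn-Easton-Milton: 23+10+31+19 = 83
Milton-Grove-Easton-Thorn-Milton: 23+26+31+13 = 93
Milton-Thorn-Grove-Easton-Milton: 13+10+26+19 = 68
The minimum is 68.
One optimal route: Milton → Thorn → Grove → Easton → Milton (or its reverse).

Minimum total distance: 68 min.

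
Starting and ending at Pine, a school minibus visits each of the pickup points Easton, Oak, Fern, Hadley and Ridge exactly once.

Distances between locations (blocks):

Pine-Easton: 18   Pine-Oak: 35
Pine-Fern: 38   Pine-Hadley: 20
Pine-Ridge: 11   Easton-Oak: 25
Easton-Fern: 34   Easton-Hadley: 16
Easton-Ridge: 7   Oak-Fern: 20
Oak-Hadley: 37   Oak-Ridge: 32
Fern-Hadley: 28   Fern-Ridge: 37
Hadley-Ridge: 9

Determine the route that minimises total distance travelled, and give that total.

Shortest round trip = 111 blocks.

Pine-Easton-Oak-Fern-Hadley-Ridge-Pine: 18+25+20+28+9+11 = 111
Pine-Easton-Oak-Fern-Ridge-Hadley-Pine: 18+25+20+37+9+20 = 129
Pine-Easton-Oak-Hadley-Fern-Ridge-Pine: 18+25+37+28+37+11 = 156
Pine-Easton-Oak-Hadley-Ridge-Fern-Pine: 18+25+37+9+37+38 = 164
Pine-Easton-Oak-Ridge-Fern-Hadley-Pine: 18+25+32+37+28+20 = 160
Pine-Easton-Oak-Ridge-Hadley-Fern-Pine: 18+25+32+9+28+38 = 150
Pine-Easton-Fern-Oak-Hadley-Ridge-Pine: 18+34+20+37+9+11 = 129
Pine-Easton-Fern-Oak-Ridge-Hadley-Pine: 18+34+20+32+9+20 = 133
Pine-Easton-Fern-Hadley-Oak-Ridge-Pine: 18+34+28+37+32+11 = 160
Pine-Easton-Fern-Hadley-Ridge-Oak-Pine: 18+34+28+9+32+35 = 156
Pine-Easton-Fern-Ridge-Oak-Hadley-Pine: 18+34+37+32+37+20 = 178
Pine-Easton-Fern-Ridge-Hadley-Oak-Pine: 18+34+37+9+37+35 = 170
Pine-Easton-Hadley-Oak-Fern-Ridge-Pine: 18+16+37+20+37+11 = 139
Pine-Easton-Hadley-Oak-Ridge-Fern-Pine: 18+16+37+32+37+38 = 178
… (46 more)
The minimum is 111.
One optimal route: Pine → Easton → Oak → Fern → Hadley → Ridge → Pine (or its reverse).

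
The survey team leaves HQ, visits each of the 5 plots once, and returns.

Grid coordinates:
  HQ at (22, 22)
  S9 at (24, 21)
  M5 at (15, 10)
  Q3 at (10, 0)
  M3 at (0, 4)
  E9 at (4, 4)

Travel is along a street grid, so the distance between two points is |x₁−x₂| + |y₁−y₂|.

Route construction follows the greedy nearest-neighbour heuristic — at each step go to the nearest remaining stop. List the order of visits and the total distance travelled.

From HQ: distances to unvisited — S9=3, M5=19, Q3=34, E9=36, M3=40. Nearest is S9 (3).
From S9: distances to unvisited — M5=20, Q3=35, E9=37, M3=41. Nearest is M5 (20).
From M5: distances to unvisited — Q3=15, E9=17, M3=21. Nearest is Q3 (15).
From Q3: distances to unvisited — E9=10, M3=14. Nearest is E9 (10).
From E9: distances to unvisited — M3=4. Nearest is M3 (4).
Return M3→HQ: 40.
Total = 3 + 20 + 15 + 10 + 4 + 40 = 92.

Nearest-neighbour total = 92; route HQ → S9 → M5 → Q3 → E9 → M3 → HQ.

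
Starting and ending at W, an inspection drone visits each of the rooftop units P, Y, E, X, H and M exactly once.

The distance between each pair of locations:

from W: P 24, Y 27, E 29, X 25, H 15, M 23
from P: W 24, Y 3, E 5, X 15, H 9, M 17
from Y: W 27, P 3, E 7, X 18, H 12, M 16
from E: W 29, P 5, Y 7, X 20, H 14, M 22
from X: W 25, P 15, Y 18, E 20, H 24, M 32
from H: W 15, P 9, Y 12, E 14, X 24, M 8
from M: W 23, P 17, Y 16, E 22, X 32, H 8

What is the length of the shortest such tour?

Minimum total distance: 91.

With 6 stops there are 6!/2 = 360 distinct round trips (a route and its reverse cost the same).
W - P - Y - E - X - H - M - W: 24+3+7+20+24+8+23 = 109
W - P - Y - E - X - M - H - W: 24+3+7+20+32+8+15 = 109
W - P - Y - E - H - X - M - W: 24+3+7+14+24+32+23 = 127
W - P - Y - E - H - M - X - W: 24+3+7+14+8+32+25 = 113
W - P - Y - E - M - X - H - W: 24+3+7+22+32+24+15 = 127
W - P - Y - E - M - H - X - W: 24+3+7+22+8+24+25 = 113
W - P - Y - X - E - H - M - W: 24+3+18+20+14+8+23 = 110
W - P - Y - X - E - M - H - W: 24+3+18+20+22+8+15 = 110
… (352 more)
W - X - P - E - Y - M - H - W: 25+15+5+7+16+8+15 = 91  ← best
The minimum is 91.
One optimal route: W → X → P → E → Y → M → H → W (or its reverse).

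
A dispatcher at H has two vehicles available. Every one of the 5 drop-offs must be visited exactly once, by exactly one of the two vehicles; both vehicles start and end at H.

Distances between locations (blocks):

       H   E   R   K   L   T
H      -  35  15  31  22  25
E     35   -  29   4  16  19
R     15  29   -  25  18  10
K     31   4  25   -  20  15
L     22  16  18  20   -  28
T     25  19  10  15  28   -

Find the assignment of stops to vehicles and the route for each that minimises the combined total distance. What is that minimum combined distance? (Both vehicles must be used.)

There are 2^4 − 1 = 15 ways to divide the 5 stops into two non-empty groups. For each, the best each vehicle can do is its own shortest tour through its group:
  {E} + {R, K, L, T}: 70 + 82 = 152
  {R} + {E, K, L, T}: 30 + 82 = 112
  {E, R} + {K, L, T}: 79 + 82 = 161
  {K} + {E, R, L, T}: 62 + 82 = 144
  {E, K} + {R, L, T}: 70 + 75 = 145
  {R, K} + {E, L, T}: 71 + 82 = 153
  … (15 splits in total)
Best: vehicle 1 H → R → H = 30; vehicle 2 H → L → E → K → T → H = 82; combined 112.

Minimum combined distance: 112 blocks.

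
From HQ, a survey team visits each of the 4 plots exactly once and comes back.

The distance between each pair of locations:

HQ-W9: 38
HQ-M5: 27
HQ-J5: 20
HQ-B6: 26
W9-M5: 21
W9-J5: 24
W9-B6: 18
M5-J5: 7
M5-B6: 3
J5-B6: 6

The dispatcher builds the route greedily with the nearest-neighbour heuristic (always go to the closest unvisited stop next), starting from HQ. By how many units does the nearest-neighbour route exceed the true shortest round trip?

HQ: J5=20, B6=26, M5=27, W9=38 ⇒ J5
J5: B6=6, M5=7, W9=24 ⇒ B6
B6: M5=3, W9=18 ⇒ M5
M5: W9=21 ⇒ W9
NN route HQ → J5 → B6 → M5 → W9 → HQ costs 88.
Optimal: HQ → W9 → B6 → M5 → J5 → HQ costs 86 (by enumerating all 12 distinct tours).
Excess = 88 − 86 = 2.

2 longer than the optimal tour.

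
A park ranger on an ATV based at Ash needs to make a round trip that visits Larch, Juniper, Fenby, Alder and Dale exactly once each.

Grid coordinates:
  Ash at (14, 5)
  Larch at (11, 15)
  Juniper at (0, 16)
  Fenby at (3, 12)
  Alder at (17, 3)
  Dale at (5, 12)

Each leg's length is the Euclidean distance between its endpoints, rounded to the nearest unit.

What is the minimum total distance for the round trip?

46 — the shortest possible round trip.

With 5 stops there are 5!/2 = 60 distinct round trips (a route and its reverse cost the same).
Ash→Larch→Juniper→Fenby→Alder→Dale→Ash: 10+11+5+17+15+11 = 69
Ash→Larch→Juniper→Fenby→Dale→Alder→Ash: 10+11+5+2+15+4 = 47
Ash→Larch→Juniper→Alder→Fenby→Dale→Ash: 10+11+21+17+2+11 = 72
Ash→Larch→Juniper→Alder→Dale→Fenby→Ash: 10+11+21+15+2+13 = 72
Ash→Larch→Juniper→Dale→Fenby→Alder→Ash: 10+11+6+2+17+4 = 50
Ash→Larch→Juniper→Dale→Alder→Fenby→Ash: 10+11+6+15+17+13 = 72
Ash→Larch→Fenby→Juniper→Alder→Dale→Ash: 10+9+5+21+15+11 = 71
Ash→Larch→Fenby→Juniper→Dale→Alder→Ash: 10+9+5+6+15+4 = 49
Ash→Larch→Fenby→Alder→Juniper→Dale→Ash: 10+9+17+21+6+11 = 74
Ash→Larch→Fenby→Alder→Dale→Juniper→Ash: 10+9+17+15+6+18 = 75
Ash→Larch→Fenby→Dale→Juniper→Alder→Ash: 10+9+2+6+21+4 = 52
Ash→Larch→Fenby→Dale→Alder→Juniper→Ash: 10+9+2+15+21+18 = 75
Ash→Larch→Alder→Juniper→Fenby→Dale→Ash: 10+13+21+5+2+11 = 62
Ash→Larch→Alder→Juniper→Dale→Fenby→Ash: 10+13+21+6+2+13 = 65
… (46 more)
Ash→Alder→Larch→Juniper→Fenby→Dale→Ash: 4+13+11+5+2+11 = 46  ← best
The minimum is 46.
One optimal route: Ash → Alder → Larch → Juniper → Fenby → Dale → Ash (or its reverse).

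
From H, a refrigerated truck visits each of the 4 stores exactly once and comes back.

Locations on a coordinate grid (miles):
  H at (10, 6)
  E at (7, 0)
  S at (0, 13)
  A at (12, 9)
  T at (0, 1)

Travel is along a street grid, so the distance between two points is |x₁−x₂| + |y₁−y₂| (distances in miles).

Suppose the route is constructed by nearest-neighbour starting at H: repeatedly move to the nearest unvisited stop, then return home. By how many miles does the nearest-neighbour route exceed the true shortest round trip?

6 miles longer than the optimal tour.

From H: A=5, E=9, T=15, S=17 → choose A (5).
From A: E=14, S=16, T=20 → choose E (14).
From E: T=8, S=20 → choose T (8).
From T: S=12 → choose S (12).
NN route H → A → E → T → S → H costs 56.
Optimal: H → E → T → S → A → H costs 50 (by enumerating all 12 distinct tours).
Excess = 56 − 50 = 6.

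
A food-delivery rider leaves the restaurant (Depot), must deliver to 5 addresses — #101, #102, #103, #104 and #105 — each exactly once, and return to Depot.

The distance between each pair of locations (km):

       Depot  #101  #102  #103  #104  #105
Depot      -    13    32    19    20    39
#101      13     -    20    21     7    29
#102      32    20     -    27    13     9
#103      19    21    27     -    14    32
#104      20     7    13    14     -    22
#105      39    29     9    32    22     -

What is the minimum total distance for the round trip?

93 km — the shortest possible round trip.

With 5 stops there are 5!/2 = 60 distinct round trips (a route and its reverse cost the same).
Depot-#101-#102-#103-#104-#105-Depot: 13+20+27+14+22+39 = 135
Depot-#101-#102-#103-#105-#104-Depot: 13+20+27+32+22+20 = 134
Depot-#101-#102-#104-#103-#105-Depot: 13+20+13+14+32+39 = 131
Depot-#101-#102-#104-#105-#103-Depot: 13+20+13+22+32+19 = 119
Depot-#101-#102-#105-#103-#104-Depot: 13+20+9+32+14+20 = 108
Depot-#101-#102-#105-#104-#103-Depot: 13+20+9+22+14+19 = 97
Depot-#101-#103-#102-#104-#105-Depot: 13+21+27+13+22+39 = 135
Depot-#101-#103-#102-#105-#104-Depot: 13+21+27+9+22+20 = 112
Depot-#101-#103-#104-#102-#105-Depot: 13+21+14+13+9+39 = 109
Depot-#101-#103-#104-#105-#102-Depot: 13+21+14+22+9+32 = 111
Depot-#101-#103-#105-#102-#104-Depot: 13+21+32+9+13+20 = 108
Depot-#101-#103-#105-#104-#102-Depot: 13+21+32+22+13+32 = 133
Depot-#101-#104-#102-#103-#105-Depot: 13+7+13+27+32+39 = 131
Depot-#101-#104-#102-#105-#103-Depot: 13+7+13+9+32+19 = 93
… (46 more)
The minimum is 93.
One optimal route: Depot → #101 → #104 → #102 → #105 → #103 → Depot (or its reverse).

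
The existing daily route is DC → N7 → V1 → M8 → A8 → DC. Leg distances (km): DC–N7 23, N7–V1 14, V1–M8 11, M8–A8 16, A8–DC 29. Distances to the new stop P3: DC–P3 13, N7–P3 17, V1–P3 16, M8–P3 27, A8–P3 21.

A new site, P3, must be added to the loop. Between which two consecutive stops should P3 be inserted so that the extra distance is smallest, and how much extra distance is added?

Insertion cost between consecutive stops i–j is d(i,P3) + d(P3,j) − d(i,j):
  between DC and N7: 13 + 17 − 23 = 7
  between N7 and V1: 17 + 16 − 14 = 19
  between V1 and M8: 16 + 27 − 11 = 32
  between M8 and A8: 27 + 21 − 16 = 32
  between A8 and DC: 21 + 13 − 29 = 5
Cheapest insertion is between A8 and DC, adding 5.
New total = 93 + 5 = 98.

Minimum extra distance: 5 km, inserting P3 between A8 and DC.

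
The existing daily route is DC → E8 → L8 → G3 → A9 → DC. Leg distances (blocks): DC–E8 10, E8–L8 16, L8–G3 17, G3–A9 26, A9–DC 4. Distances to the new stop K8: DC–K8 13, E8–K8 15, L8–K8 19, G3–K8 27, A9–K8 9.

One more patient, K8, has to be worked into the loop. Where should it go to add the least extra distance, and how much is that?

Adding 10 blocks by placing K8 on the G3–A9 leg.

Insertion cost between consecutive stops i–j is d(i,K8) + d(K8,j) − d(i,j):
  between DC and E8: 13 + 15 − 10 = 18
  between E8 and L8: 15 + 19 − 16 = 18
  between L8 and G3: 19 + 27 − 17 = 29
  between G3 and A9: 27 + 9 − 26 = 10
  between A9 and DC: 9 + 13 − 4 = 18
Cheapest insertion is between G3 and A9, adding 10.
New total = 73 + 10 = 83.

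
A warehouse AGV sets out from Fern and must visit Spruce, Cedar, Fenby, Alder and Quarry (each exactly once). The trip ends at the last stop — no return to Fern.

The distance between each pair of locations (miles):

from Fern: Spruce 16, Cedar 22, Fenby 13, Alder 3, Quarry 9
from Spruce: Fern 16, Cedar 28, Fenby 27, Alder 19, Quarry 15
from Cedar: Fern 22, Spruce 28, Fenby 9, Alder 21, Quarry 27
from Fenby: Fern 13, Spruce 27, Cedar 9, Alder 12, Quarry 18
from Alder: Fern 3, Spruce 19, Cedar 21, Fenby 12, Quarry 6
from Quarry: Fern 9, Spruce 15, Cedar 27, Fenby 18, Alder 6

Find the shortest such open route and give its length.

Shortest open route: 58 miles.

There are 5! = 120 possible orderings.
Fern - Spruce - Cedar - Fenby - Alder - Quarry: 16+28+9+12+6 = 71
Fern - Spruce - Cedar - Fenby - Quarry - Alder: 16+28+9+18+6 = 77
Fern - Spruce - Cedar - Alder - Fenby - Quarry: 16+28+21+12+18 = 95
Fern - Spruce - Cedar - Alder - Quarry - Fenby: 16+28+21+6+18 = 89
Fern - Spruce - Cedar - Quarry - Fenby - Alder: 16+28+27+18+12 = 101
Fern - Spruce - Cedar - Quarry - Alder - Fenby: 16+28+27+6+12 = 89
Fern - Spruce - Fenby - Cedar - Alder - Quarry: 16+27+9+21+6 = 79
Fern - Spruce - Fenby - Cedar - Quarry - Alder: 16+27+9+27+6 = 85
Fern - Spruce - Fenby - Alder - Cedar - Quarry: 16+27+12+21+27 = 103
Fern - Spruce - Fenby - Alder - Quarry - Cedar: 16+27+12+6+27 = 88
Fern - Spruce - Fenby - Quarry - Cedar - Alder: 16+27+18+27+21 = 109
Fern - Spruce - Fenby - Quarry - Alder - Cedar: 16+27+18+6+21 = 88
Fern - Spruce - Alder - Cedar - Fenby - Quarry: 16+19+21+9+18 = 83
Fern - Spruce - Alder - Cedar - Quarry - Fenby: 16+19+21+27+18 = 101
… (106 more)
Fern - Spruce - Quarry - Alder - Fenby - Cedar: 16+15+6+12+9 = 58  ← best
The minimum is 58.
One shortest path: Fern → Spruce → Quarry → Alder → Fenby → Cedar.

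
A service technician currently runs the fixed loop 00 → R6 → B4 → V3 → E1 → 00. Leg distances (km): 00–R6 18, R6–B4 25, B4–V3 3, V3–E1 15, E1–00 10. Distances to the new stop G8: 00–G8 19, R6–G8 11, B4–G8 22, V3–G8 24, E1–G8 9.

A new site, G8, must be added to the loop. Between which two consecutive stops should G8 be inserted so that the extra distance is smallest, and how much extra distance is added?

Insertion cost between consecutive stops i–j is d(i,G8) + d(G8,j) − d(i,j):
  between 00 and R6: 19 + 11 − 18 = 12
  between R6 and B4: 11 + 22 − 25 = 8
  between B4 and V3: 22 + 24 − 3 = 43
  between V3 and E1: 24 + 9 − 15 = 18
  between E1 and 00: 9 + 19 − 10 = 18
Cheapest insertion is between R6 and B4, adding 8.
New total = 71 + 8 = 79.

+8 km — insert G8 between R6 and B4.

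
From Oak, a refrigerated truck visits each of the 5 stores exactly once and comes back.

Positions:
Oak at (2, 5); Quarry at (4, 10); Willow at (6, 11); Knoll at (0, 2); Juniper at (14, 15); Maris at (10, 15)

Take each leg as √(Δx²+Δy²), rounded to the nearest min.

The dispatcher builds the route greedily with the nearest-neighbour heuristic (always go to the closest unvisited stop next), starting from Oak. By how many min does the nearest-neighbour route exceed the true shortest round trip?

Oak: Knoll=4, Quarry=5, Willow=7, Maris=13, Juniper=16 ⇒ Knoll
Knoll: Quarry=9, Willow=11, Maris=16, Juniper=19 ⇒ Quarry
Quarry: Willow=2, Maris=8, Juniper=11 ⇒ Willow
Willow: Maris=6, Juniper=9 ⇒ Maris
Maris: Juniper=4 ⇒ Juniper
NN route Oak → Knoll → Quarry → Willow → Maris → Juniper → Oak costs 41.
Optimal: Oak → Quarry → Willow → Juniper → Maris → Knoll → Oak costs 40 (by enumerating all 60 distinct tours).
Excess = 41 − 40 = 1.

1 min longer than the optimal tour.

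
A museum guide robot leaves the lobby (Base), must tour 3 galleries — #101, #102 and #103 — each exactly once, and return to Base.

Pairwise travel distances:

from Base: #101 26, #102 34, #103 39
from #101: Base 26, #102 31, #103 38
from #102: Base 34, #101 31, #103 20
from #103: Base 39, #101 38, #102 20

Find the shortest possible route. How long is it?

116 — the shortest possible round trip.

Base-#101-#102-#103-Base: 26+31+20+39 = 116
Base-#101-#103-#102-Base: 26+38+20+34 = 118
Base-#102-#101-#103-Base: 34+31+38+39 = 142
The minimum is 116.
One optimal route: Base → #101 → #102 → #103 → Base (or its reverse).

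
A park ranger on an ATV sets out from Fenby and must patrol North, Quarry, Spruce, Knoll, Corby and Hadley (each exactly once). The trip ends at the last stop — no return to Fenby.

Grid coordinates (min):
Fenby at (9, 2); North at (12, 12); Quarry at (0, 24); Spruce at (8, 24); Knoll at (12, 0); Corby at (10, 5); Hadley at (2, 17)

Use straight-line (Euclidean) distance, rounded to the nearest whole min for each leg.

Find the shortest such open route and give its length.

Minimum one-way distance = 42 min.

There are 6! = 720 possible orderings.
Fenby→North→Quarry→Spruce→Knoll→Corby→Hadley: 10+17+8+24+5+14 = 78
Fenby→North→Quarry→Spruce→Knoll→Hadley→Corby: 10+17+8+24+20+14 = 93
Fenby→North→Quarry→Spruce→Corby→Knoll→Hadley: 10+17+8+19+5+20 = 79
Fenby→North→Quarry→Spruce→Corby→Hadley→Knoll: 10+17+8+19+14+20 = 88
Fenby→North→Quarry→Spruce→Hadley→Knoll→Corby: 10+17+8+9+20+5 = 69
Fenby→North→Quarry→Spruce→Hadley→Corby→Knoll: 10+17+8+9+14+5 = 63
Fenby→North→Quarry→Knoll→Spruce→Corby→Hadley: 10+17+27+24+19+14 = 111
Fenby→North→Quarry→Knoll→Spruce→Hadley→Corby: 10+17+27+24+9+14 = 101
… (712 more)
Fenby→Knoll→Corby→North→Hadley→Quarry→Spruce: 4+5+7+11+7+8 = 42  ← best
The minimum is 42.
One shortest path: Fenby → Knoll → Corby → North → Hadley → Quarry → Spruce.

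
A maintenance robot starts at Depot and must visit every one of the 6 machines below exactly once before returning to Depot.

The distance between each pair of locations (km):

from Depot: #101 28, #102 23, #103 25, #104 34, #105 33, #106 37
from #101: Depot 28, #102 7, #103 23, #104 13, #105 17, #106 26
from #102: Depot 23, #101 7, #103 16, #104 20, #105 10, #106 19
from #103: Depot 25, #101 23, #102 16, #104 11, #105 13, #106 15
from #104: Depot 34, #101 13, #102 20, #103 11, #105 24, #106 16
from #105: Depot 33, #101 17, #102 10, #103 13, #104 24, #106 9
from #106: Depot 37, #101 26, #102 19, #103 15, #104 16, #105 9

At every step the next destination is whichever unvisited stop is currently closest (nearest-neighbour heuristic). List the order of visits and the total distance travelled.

From Depot: distances to unvisited — #102=23, #103=25, #101=28, #105=33, #104=34, #106=37. Nearest is #102 (23).
From #102: distances to unvisited — #101=7, #105=10, #103=16, #106=19, #104=20. Nearest is #101 (7).
From #101: distances to unvisited — #104=13, #105=17, #103=23, #106=26. Nearest is #104 (13).
From #104: distances to unvisited — #103=11, #106=16, #105=24. Nearest is #103 (11).
From #103: distances to unvisited — #105=13, #106=15. Nearest is #105 (13).
From #105: distances to unvisited — #106=9. Nearest is #106 (9).
Return #106→Depot: 37.
Total = 23 + 7 + 13 + 11 + 13 + 9 + 37 = 113.

Nearest-neighbour total = 113 km; route Depot → #102 → #101 → #104 → #103 → #105 → #106 → Depot.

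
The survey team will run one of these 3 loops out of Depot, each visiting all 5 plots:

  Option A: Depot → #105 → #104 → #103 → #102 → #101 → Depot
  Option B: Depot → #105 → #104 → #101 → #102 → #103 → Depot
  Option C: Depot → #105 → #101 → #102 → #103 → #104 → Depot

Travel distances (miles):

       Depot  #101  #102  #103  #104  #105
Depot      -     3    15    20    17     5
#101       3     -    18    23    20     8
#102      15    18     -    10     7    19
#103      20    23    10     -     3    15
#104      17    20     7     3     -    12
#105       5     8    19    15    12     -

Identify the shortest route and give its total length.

51 miles — Option A is the shortest.

Option A: 5 + 12 + 3 + 10 + 18 + 3 = 51
Option B: 5 + 12 + 20 + 18 + 10 + 20 = 85
Option C: 5 + 8 + 18 + 10 + 3 + 17 = 61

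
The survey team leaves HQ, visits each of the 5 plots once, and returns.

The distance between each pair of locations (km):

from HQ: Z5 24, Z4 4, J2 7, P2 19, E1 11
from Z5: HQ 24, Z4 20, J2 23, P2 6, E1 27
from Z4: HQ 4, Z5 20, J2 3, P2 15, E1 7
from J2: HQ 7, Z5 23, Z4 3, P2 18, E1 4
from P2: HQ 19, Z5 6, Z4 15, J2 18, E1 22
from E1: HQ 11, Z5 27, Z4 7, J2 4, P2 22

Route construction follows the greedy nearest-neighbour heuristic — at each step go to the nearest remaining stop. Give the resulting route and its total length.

At HQ the remaining stops are Z4 4, J2 7, E1 11, P2 19, Z5 24; go to Z4.
At Z4 the remaining stops are J2 3, E1 7, P2 15, Z5 20; go to J2.
At J2 the remaining stops are E1 4, P2 18, Z5 23; go to E1.
At E1 the remaining stops are P2 22, Z5 27; go to P2.
At P2 the remaining stops are Z5 6; go to Z5.
Return Z5→HQ: 24.
Total = 4 + 3 + 4 + 22 + 6 + 24 = 63.

Nearest-neighbour total = 63 km; route HQ → Z4 → J2 → E1 → P2 → Z5 → HQ.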